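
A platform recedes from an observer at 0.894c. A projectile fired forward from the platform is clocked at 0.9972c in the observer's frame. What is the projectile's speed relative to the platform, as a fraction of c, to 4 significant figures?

Inverse velocity addition: u' = (u − v)/(1 − uv/c²)
= (0.9972 − 0.894)/(1 − 0.9972×0.894) = 0.1032/0.108503 = 0.9511

u' ≈ 0.9511c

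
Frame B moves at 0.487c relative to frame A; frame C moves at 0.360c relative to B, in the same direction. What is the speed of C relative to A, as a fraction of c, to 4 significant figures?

u ≈ 0.7207c

Compose boost 2: (0.360 + 0.487)/(1 + 0.360×0.487) = 0.8470/1.17532 = 0.7207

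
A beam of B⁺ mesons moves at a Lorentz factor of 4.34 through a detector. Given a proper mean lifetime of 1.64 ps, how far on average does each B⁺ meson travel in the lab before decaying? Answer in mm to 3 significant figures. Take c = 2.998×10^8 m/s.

d ≈ 2.08 mm

β = √(1 − 1/γ²) = √(1 − 1/4.34²) = 0.97309
Dilated lifetime: Δt = γτ₀ = 4.34 × 1.64 ps = 7.1176 ps
d = vΔt = 0.97309c × 7.1176 ps = 2.9173×10^8 m/s × 7.1176×10^-12 s = 2.08 mm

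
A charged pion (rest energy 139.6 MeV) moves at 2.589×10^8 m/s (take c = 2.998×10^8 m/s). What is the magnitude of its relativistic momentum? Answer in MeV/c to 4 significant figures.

p ≈ 239.1 MeV/c

β = v/c = 2.589×10^8 / 2.998×10^8 = 0.863576
γ = 1/√(1 − 0.863576²) = 1.98326
p = γβm₀c = 1.98326 × 0.863576 × 139.6 MeV/c = 239.1 MeV/c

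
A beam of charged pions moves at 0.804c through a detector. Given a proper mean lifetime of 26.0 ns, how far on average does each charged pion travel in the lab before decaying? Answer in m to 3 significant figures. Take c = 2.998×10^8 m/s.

γ = 1/√(1 − 0.804²) = 1.6817
Dilated lifetime: Δt = γτ₀ = 1.6817 × 26.0 ns = 43.725 ns
d = vΔt = 0.804c × 43.725 ns = 2.4104×10^8 m/s × 4.3725×10^-8 s = 10.5 m

d ≈ 10.5 m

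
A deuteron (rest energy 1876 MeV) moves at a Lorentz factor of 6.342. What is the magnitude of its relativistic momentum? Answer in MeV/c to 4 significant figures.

p ≈ 11750 MeV/c

β = √(1 − 1/γ²) = √(1 − 1/6.342²) = 0.987490
p = γβm₀c = 6.342 × 0.987490 × 1876 MeV/c = 11750 MeV/c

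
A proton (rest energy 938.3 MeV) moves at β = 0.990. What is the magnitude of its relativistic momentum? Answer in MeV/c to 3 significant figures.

γ = 1/√(1 − 0.990²) = 7.0888
p = γβm₀c = 7.0888 × 0.990 × 938.3 MeV/c = 6580 MeV/c

p ≈ 6580 MeV/c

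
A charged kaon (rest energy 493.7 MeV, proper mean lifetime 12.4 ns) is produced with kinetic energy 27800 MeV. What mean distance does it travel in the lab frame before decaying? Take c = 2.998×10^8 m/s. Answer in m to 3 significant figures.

γ = 1 + K/(m₀c²) = 1 + 27800/493.7 = 57.309
β = √(1 − 1/γ²) = 0.99985
Dilated lifetime: γτ₀ = 57.309 × 12.4 ns = 710.64 ns
d = βc·γτ₀ = 0.99985 × (2.998×10^8 m/s) × 7.1064×10^-7 s = 213 m

d ≈ 213 m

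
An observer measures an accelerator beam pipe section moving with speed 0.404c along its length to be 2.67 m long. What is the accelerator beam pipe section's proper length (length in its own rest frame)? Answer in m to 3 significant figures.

γ = 1/√(1 − 0.404²) = 1.0932
L₀ = γL = 1.0932 × 2.67 = 2.92 m

L₀ ≈ 2.92 m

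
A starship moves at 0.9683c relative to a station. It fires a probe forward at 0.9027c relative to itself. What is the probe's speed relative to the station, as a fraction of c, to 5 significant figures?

Relativistic velocity addition: u = (u' + v)/(1 + u'v/c²)
= (0.9027 + 0.9683)/(1 + 0.9027×0.9683) = 1.8710/1.874084 = 0.99835

u ≈ 0.99835c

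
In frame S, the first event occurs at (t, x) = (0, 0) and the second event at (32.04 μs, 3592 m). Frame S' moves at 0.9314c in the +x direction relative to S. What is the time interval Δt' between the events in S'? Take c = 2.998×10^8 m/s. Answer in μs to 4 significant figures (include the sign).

γ = 1/√(1 − 0.9314²) = 2.74727
Δt' = γ(Δt − vΔx/c²) = 2.74727 × (32.04 μs − 0.9314×3592 m / (2.998×10^8 m/s))
= 2.74727 × (20.8806 μs) = 57.36 μs

Δt' ≈ 57.36 μs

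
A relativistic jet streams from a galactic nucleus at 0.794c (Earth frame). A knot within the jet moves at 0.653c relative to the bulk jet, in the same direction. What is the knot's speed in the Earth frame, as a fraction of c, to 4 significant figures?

u ≈ 0.9529c

Relativistic velocity addition: u = (u' + v)/(1 + u'v/c²)
= (0.653 + 0.794)/(1 + 0.653×0.794) = 1.447/1.51848 = 0.9529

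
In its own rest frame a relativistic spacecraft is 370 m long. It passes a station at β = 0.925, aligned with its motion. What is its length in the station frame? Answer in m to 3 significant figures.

L ≈ 141 m

γ = 1/√(1 − 0.925²) = 2.6318
Length contraction: L = L₀/γ = 370/2.6318 = 141 m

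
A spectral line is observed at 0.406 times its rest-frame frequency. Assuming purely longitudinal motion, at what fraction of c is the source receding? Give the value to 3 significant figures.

f_obs/f_src = √((1−β)/(1+β)) = 0.406  ⇒  (1−β)/(1+β) = 0.16484
β = |1 − D²|/(1 + D²) = |1 − 0.16484|/(1 + 0.16484) = 0.717

β ≈ 0.717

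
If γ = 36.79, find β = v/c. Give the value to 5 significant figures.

β = √(1 − 1/γ²) = √(1 − 1/36.79²) = √(0.9992612) = 0.99963

β ≈ 0.99963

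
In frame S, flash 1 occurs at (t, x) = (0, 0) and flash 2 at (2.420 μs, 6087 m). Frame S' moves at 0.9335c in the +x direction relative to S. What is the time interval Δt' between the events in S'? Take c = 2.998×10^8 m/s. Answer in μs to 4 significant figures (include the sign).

Δt' ≈ -46.11 μs

γ = 1/√(1 − 0.9335²) = 2.78880
Δt' = γ(Δt − vΔx/c²) = 2.78880 × (2.420 μs − 0.9335×6087 m / (2.998×10^8 m/s))
= 2.78880 × (-16.5334 μs) = -46.11 μs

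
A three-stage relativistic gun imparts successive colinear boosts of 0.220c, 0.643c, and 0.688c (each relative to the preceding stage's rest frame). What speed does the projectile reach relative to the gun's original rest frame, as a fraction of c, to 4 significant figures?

Compose boost 2: (0.643 + 0.220)/(1 + 0.643×0.220) = 0.8630/1.14146 = 0.756049
Compose boost 3: (0.688 + 0.756049)/(1 + 0.688×0.756049) = 1.44405/1.52016 = 0.9499

u ≈ 0.9499c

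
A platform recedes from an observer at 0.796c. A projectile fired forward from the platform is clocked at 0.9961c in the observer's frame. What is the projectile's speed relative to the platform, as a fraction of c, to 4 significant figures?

u' ≈ 0.9662c

Inverse velocity addition: u' = (u − v)/(1 − uv/c²)
= (0.9961 − 0.796)/(1 − 0.9961×0.796) = 0.2001/0.207104 = 0.9662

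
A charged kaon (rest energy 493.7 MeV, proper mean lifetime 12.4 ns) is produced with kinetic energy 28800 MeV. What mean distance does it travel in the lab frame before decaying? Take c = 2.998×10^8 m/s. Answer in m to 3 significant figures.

d ≈ 221 m

γ = 1 + K/(m₀c²) = 1 + 28800/493.7 = 59.335
β = √(1 − 1/γ²) = 0.99986
Dilated lifetime: γτ₀ = 59.335 × 12.4 ns = 735.75 ns
d = βc·γτ₀ = 0.99986 × (2.998×10^8 m/s) × 7.3575×10^-7 s = 221 m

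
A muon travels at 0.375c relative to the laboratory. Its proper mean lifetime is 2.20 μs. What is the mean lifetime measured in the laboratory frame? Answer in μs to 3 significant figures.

γ = 1/√(1 − 0.375²) = 1.0787
Time dilation: Δt = γτ₀ = 1.0787 × 2.20 μs = 2.37 μs

Δt ≈ 2.37 μs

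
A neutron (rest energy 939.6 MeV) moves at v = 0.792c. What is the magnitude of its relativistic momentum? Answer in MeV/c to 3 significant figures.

γ = 1/√(1 − 0.792²) = 1.6379
p = γβm₀c = 1.6379 × 0.792 × 939.6 MeV/c = 1220 MeV/c

p ≈ 1220 MeV/c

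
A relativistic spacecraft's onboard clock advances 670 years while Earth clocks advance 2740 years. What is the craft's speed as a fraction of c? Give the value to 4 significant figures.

β ≈ 0.9696

γ = Δt/τ₀ = 2740/670 = 4.08955
β = √(1 − 1/γ²) = √(1 − 1/4.08955²) = 0.9696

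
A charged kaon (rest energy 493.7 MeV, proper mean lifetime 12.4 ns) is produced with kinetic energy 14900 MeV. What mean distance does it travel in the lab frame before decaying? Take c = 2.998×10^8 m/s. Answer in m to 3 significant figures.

γ = 1 + K/(m₀c²) = 1 + 14900/493.7 = 31.180
β = √(1 − 1/γ²) = 0.99949
Dilated lifetime: γτ₀ = 31.180 × 12.4 ns = 386.64 ns
d = βc·γτ₀ = 0.99949 × (2.998×10^8 m/s) × 3.8664×10^-7 s = 116 m

d ≈ 116 m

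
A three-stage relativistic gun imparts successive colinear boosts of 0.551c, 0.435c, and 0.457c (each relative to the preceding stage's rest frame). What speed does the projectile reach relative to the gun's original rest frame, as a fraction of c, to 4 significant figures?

Compose boost 2: (0.435 + 0.551)/(1 + 0.435×0.551) = 0.9860/1.23968 = 0.795363
Compose boost 3: (0.457 + 0.795363)/(1 + 0.457×0.795363) = 1.25236/1.36348 = 0.9185

u ≈ 0.9185c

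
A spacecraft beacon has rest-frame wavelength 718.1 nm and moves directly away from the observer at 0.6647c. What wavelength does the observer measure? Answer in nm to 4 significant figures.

λ_obs ≈ 1600 nm

Relativistic Doppler: λ_obs = λ_src √((1+β)/(1−β))
= 718.1 × √(1.66470/0.335300) = 718.1 × 2.22818 = 1600 nm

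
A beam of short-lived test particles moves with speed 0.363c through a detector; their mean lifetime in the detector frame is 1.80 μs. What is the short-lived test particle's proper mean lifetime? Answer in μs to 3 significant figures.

γ = 1/√(1 − 0.363²) = 1.0732
Proper time: τ₀ = Δt/γ = 1.80/1.0732 = 1.68 μs

τ₀ ≈ 1.68 μs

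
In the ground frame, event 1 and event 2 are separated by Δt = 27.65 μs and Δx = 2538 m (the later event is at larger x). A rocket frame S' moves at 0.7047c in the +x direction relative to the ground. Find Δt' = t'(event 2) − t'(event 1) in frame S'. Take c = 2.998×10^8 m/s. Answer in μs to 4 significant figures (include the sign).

γ = 1/√(1 − 0.7047²) = 1.40943
Δt' = γ(Δt − vΔx/c²) = 1.40943 × (27.65 μs − 0.7047×2538 m / (2.998×10^8 m/s))
= 1.40943 × (21.6843 μs) = 30.56 μs

Δt' ≈ 30.56 μs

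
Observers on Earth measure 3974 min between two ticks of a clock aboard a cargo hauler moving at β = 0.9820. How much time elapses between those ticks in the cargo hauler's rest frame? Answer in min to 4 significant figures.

τ₀ ≈ 750.6 min

γ = 1/√(1 − 0.9820²) = 5.29434
Proper time: τ₀ = Δt/γ = 3974/5.29434 = 750.6 min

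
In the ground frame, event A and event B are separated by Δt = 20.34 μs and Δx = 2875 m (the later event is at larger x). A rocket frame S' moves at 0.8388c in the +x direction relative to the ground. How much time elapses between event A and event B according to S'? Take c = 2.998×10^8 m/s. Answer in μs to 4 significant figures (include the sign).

γ = 1/√(1 − 0.8388²) = 1.83675
Δt' = γ(Δt − vΔx/c²) = 1.83675 × (20.34 μs − 0.8388×2875 m / (2.998×10^8 m/s))
= 1.83675 × (12.2961 μs) = 22.58 μs

Δt' ≈ 22.58 μs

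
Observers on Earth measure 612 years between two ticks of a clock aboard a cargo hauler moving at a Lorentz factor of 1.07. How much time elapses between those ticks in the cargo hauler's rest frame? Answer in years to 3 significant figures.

γ = 1.07 (given)
Proper time: τ₀ = Δt/γ = 612/1.07 = 572 years

τ₀ ≈ 572 years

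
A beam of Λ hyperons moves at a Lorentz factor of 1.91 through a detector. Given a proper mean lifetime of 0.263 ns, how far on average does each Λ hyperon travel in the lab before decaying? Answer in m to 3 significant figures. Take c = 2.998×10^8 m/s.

d ≈ 0.128 m

β = √(1 − 1/γ²) = √(1 − 1/1.91²) = 0.85199
Dilated lifetime: Δt = γτ₀ = 1.91 × 0.263 ns = 0.50233 ns
d = vΔt = 0.85199c × 0.50233 ns = 2.5543×10^8 m/s × 5.0233×10^-10 s = 0.128 m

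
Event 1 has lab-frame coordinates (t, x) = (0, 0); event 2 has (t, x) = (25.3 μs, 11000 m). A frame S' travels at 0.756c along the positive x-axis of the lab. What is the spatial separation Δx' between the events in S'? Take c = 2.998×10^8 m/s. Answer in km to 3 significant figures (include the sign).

Δx' ≈ 8.04 km

γ = 1/√(1 − 0.756²) = 1.5277
Δx' = γ(Δx − vΔt) = 1.5277 × (11000 m − 0.756×(2.998×10^8 m/s)×25.3×10^-6 s)
= 1.5277 × (5265.8 m) = 8.04 km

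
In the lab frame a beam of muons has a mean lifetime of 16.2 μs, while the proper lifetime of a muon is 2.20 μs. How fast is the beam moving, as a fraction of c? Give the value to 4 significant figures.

γ = Δt/τ₀ = 16.2/2.20 = 7.36364
β = √(1 − 1/γ²) = √(1 − 1/7.36364²) = 0.9907

β ≈ 0.9907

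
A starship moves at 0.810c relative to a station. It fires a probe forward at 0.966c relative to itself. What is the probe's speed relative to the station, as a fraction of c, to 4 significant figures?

u ≈ 0.9964c

Relativistic velocity addition: u = (u' + v)/(1 + u'v/c²)
= (0.966 + 0.810)/(1 + 0.966×0.810) = 1.776/1.78246 = 0.9964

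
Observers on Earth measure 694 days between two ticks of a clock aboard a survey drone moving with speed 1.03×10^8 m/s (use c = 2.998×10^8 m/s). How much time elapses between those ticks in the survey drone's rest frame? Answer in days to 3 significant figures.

β = v/c = 1.03×10^8 / 2.998×10^8 = 0.34356
γ = 1/√(1 − 0.34356²) = 1.0648
Proper time: τ₀ = Δt/γ = 694/1.0648 = 652 days

τ₀ ≈ 652 days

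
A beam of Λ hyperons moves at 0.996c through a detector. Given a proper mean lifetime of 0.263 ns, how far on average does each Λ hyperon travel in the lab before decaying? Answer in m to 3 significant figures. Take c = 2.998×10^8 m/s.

d ≈ 0.879 m

γ = 1/√(1 − 0.996²) = 11.192
Dilated lifetime: Δt = γτ₀ = 11.192 × 0.263 ns = 2.9434 ns
d = vΔt = 0.996c × 2.9434 ns = 2.9860×10^8 m/s × 2.9434×10^-9 s = 0.879 m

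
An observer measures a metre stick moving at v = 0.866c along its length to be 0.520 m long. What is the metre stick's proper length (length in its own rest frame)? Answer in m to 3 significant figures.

L₀ ≈ 1.04 m

γ = 1/√(1 − 0.866²) = 1.9998
L₀ = γL = 1.9998 × 0.520 = 1.04 m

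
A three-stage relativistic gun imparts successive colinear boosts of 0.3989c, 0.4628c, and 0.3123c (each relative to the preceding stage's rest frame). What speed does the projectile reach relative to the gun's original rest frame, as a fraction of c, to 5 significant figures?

u ≈ 0.84724c

Compose boost 2: (0.4628 + 0.3989)/(1 + 0.4628×0.3989) = 0.86170/1.184611 = 0.7274118
Compose boost 3: (0.3123 + 0.7274118)/(1 + 0.3123×0.7274118) = 1.039712/1.227171 = 0.84724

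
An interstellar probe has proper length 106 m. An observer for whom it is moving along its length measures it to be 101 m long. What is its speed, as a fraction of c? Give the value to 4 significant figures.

β ≈ 0.3035

γ = L₀/L = 106/101 = 1.04950
β = √(1 − 1/γ²) = 0.3035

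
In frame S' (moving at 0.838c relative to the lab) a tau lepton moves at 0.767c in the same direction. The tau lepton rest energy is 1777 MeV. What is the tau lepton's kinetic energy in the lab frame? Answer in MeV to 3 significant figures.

K ≈ 6560 MeV

u_lab = (0.767 + 0.838)/(1 + 0.767×0.838) = 0.977023
γ = 1/√(1 − 0.977023²) = 4.6918
K = (γ − 1)m₀c² = (4.6918 − 1) × 1777 = 3.6918 × 1777 = 6560 MeV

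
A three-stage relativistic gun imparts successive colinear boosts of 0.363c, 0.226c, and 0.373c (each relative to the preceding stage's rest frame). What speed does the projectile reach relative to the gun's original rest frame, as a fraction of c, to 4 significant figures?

u ≈ 0.7625c

Compose boost 2: (0.226 + 0.363)/(1 + 0.226×0.363) = 0.5890/1.08204 = 0.544343
Compose boost 3: (0.373 + 0.544343)/(1 + 0.373×0.544343) = 0.917343/1.20304 = 0.7625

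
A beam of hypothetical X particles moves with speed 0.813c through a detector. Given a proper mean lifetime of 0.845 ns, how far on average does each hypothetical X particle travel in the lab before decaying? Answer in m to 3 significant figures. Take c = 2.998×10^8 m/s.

d ≈ 0.354 m

γ = 1/√(1 − 0.813²) = 1.7174
Dilated lifetime: Δt = γτ₀ = 1.7174 × 0.845 ns = 1.4512 ns
d = vΔt = 0.813c × 1.4512 ns = 2.4374×10^8 m/s × 1.4512×10^-9 s = 0.354 m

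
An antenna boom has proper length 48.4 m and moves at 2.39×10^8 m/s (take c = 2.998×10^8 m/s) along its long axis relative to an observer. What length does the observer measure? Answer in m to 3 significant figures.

L ≈ 29.2 m

β = v/c = 2.39×10^8 / 2.998×10^8 = 0.79720
γ = 1/√(1 − 0.79720²) = 1.6564
Length contraction: L = L₀/γ = 48.4/1.6564 = 29.2 m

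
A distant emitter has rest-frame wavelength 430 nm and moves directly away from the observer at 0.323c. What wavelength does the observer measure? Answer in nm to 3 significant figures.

λ_obs ≈ 601 nm

Relativistic Doppler: λ_obs = λ_src √((1+β)/(1−β))
= 430 × √(1.3230/0.67700) = 430 × 1.3979 = 601 nm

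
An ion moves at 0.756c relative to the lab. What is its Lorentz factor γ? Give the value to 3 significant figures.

γ ≈ 1.53

γ = 1/√(1 − β²) = 1/√(1 − 0.756²) = 1/√(0.42846) = 1.53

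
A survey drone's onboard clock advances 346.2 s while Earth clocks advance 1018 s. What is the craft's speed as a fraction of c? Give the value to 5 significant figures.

β ≈ 0.94040

γ = Δt/τ₀ = 1018/346.2 = 2.940497
β = √(1 − 1/γ²) = √(1 − 1/2.940497²) = 0.94040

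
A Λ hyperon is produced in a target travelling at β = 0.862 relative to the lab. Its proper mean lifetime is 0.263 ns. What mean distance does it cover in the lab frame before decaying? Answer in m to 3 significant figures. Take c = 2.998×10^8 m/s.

d ≈ 0.134 m

γ = 1/√(1 − 0.862²) = 1.9727
Dilated lifetime: Δt = γτ₀ = 1.9727 × 0.263 ns = 0.51883 ns
d = vΔt = 0.862c × 0.51883 ns = 2.5843×10^8 m/s × 5.1883×10^-10 s = 0.134 m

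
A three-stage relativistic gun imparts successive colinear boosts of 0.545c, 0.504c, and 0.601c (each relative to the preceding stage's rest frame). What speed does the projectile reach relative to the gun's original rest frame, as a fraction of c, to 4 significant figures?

u ≈ 0.9527c

Compose boost 2: (0.504 + 0.545)/(1 + 0.504×0.545) = 1.049/1.27468 = 0.822952
Compose boost 3: (0.601 + 0.822952)/(1 + 0.601×0.822952) = 1.42395/1.49459 = 0.9527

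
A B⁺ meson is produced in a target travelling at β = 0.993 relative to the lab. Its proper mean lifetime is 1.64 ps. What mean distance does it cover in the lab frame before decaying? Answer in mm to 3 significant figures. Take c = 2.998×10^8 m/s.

d ≈ 4.13 mm

γ = 1/√(1 − 0.993²) = 8.4664
Dilated lifetime: Δt = γτ₀ = 8.4664 × 1.64 ps = 13.885 ps
d = vΔt = 0.993c × 13.885 ps = 2.9770×10^8 m/s × 1.3885×10^-11 s = 4.13 mm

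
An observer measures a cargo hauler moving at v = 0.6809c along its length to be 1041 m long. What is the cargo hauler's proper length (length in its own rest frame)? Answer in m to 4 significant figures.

L₀ ≈ 1421 m

γ = 1/√(1 − 0.6809²) = 1.36542
L₀ = γL = 1.36542 × 1041 = 1421 m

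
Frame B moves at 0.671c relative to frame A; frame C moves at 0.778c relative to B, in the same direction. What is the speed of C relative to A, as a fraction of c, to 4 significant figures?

Compose boost 2: (0.778 + 0.671)/(1 + 0.778×0.671) = 1.449/1.52204 = 0.9520

u ≈ 0.9520c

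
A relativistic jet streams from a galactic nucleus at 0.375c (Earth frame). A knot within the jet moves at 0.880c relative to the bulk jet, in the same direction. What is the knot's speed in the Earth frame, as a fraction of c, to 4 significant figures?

Relativistic velocity addition: u = (u' + v)/(1 + u'v/c²)
= (0.880 + 0.375)/(1 + 0.880×0.375) = 1.255/1.33000 = 0.9436

u ≈ 0.9436c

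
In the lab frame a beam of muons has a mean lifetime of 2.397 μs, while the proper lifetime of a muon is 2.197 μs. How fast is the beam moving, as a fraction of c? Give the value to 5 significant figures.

β ≈ 0.39989

γ = Δt/τ₀ = 2.397/2.197 = 1.091033
β = √(1 − 1/γ²) = √(1 − 1/1.091033²) = 0.39989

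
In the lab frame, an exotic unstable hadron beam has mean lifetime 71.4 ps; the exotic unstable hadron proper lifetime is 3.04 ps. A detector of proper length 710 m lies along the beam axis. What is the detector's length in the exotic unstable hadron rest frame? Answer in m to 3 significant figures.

L ≈ 30.2 m

Time dilation ⇒ γ = Δt/τ₀ = 71.4/3.04 = 23.487
Length contraction: L = L₀/γ = 710/23.487 = 30.2 m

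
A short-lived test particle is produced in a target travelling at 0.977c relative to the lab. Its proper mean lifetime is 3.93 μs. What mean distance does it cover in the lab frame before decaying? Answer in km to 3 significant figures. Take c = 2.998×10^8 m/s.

d ≈ 5.40 km

γ = 1/√(1 − 0.977²) = 4.6896
Dilated lifetime: Δt = γτ₀ = 4.6896 × 3.93 μs = 18.430 μs
d = vΔt = 0.977c × 18.430 μs = 2.9290×10^8 m/s × 1.8430×10^-5 s = 5.40 km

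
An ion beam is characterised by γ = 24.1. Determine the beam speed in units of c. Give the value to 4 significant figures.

β = √(1 − 1/γ²) = √(1 − 1/24.1²) = √(0.998278) = 0.9991

β ≈ 0.9991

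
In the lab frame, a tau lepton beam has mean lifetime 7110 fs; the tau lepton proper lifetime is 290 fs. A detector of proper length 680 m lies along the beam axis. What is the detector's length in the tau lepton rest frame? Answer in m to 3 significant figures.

L ≈ 27.7 m

Time dilation ⇒ γ = Δt/τ₀ = 7110/290 = 24.517
Length contraction: L = L₀/γ = 680/24.517 = 27.7 m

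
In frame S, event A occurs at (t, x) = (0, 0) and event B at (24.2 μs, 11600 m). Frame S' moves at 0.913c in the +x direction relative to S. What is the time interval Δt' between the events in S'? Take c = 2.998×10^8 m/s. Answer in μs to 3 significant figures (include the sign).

Δt' ≈ -27.3 μs

γ = 1/√(1 − 0.913²) = 2.4512
Δt' = γ(Δt − vΔx/c²) = 2.4512 × (24.2 μs − 0.913×11600 m / (2.998×10^8 m/s))
= 2.4512 × (-11.126 μs) = -27.3 μs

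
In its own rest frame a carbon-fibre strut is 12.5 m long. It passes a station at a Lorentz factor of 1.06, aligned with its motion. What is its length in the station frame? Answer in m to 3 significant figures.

L ≈ 11.8 m

γ = 1.06 (given)
Length contraction: L = L₀/γ = 12.5/1.06 = 11.8 m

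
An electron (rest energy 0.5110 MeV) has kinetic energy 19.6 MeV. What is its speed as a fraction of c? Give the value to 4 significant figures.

γ = 1 + K/(m₀c²) = 1 + 19.6/0.5110 = 39.3562
β = √(1 − 1/γ²) = 0.9997

β ≈ 0.9997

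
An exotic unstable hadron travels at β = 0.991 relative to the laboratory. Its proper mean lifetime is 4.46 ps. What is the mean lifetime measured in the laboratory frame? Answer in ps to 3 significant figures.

γ = 1/√(1 − 0.991²) = 7.4704
Time dilation: Δt = γτ₀ = 7.4704 × 4.46 ps = 33.3 ps

Δt ≈ 33.3 ps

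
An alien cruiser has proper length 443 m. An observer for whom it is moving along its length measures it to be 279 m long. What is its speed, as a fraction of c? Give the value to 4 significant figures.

γ = L₀/L = 443/279 = 1.58781
β = √(1 − 1/γ²) = 0.7768

β ≈ 0.7768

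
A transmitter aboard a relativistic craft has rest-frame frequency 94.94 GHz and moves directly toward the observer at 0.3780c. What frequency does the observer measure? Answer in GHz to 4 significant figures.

Relativistic Doppler: f_obs = f_src √((1+β)/(1−β))
= 94.94 × √(1.37800/0.622000) = 94.94 × 1.48843 = 141.3 GHz

f_obs ≈ 141.3 GHz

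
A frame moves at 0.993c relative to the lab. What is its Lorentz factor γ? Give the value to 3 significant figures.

γ ≈ 8.47

γ = 1/√(1 − β²) = 1/√(1 − 0.993²) = 1/√(0.013951) = 8.47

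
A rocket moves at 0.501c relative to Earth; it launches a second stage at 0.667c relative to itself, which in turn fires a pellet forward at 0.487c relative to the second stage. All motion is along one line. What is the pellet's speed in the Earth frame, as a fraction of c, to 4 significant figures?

Compose boost 2: (0.667 + 0.501)/(1 + 0.667×0.501) = 1.168/1.33417 = 0.875453
Compose boost 3: (0.487 + 0.875453)/(1 + 0.487×0.875453) = 1.36245/1.42635 = 0.9552

u ≈ 0.9552c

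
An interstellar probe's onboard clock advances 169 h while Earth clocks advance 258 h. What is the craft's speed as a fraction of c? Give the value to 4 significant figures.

γ = Δt/τ₀ = 258/169 = 1.52663
β = √(1 − 1/γ²) = √(1 − 1/1.52663²) = 0.7556

β ≈ 0.7556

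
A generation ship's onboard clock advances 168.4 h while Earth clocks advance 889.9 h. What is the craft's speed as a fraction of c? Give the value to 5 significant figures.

γ = Δt/τ₀ = 889.9/168.4 = 5.284442
β = √(1 − 1/γ²) = √(1 − 1/5.284442²) = 0.98193

β ≈ 0.98193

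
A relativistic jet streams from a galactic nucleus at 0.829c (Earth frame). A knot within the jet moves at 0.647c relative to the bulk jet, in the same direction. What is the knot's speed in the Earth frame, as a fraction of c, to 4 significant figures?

u ≈ 0.9607c

Relativistic velocity addition: u = (u' + v)/(1 + u'v/c²)
= (0.647 + 0.829)/(1 + 0.647×0.829) = 1.476/1.53636 = 0.9607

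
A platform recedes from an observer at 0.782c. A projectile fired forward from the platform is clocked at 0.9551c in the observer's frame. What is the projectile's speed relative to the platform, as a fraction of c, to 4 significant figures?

Inverse velocity addition: u' = (u − v)/(1 − uv/c²)
= (0.9551 − 0.782)/(1 − 0.9551×0.782) = 0.1731/0.253112 = 0.6839

u' ≈ 0.6839c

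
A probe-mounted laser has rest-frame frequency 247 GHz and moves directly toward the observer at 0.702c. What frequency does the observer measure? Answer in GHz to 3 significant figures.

f_obs ≈ 590 GHz

Relativistic Doppler: f_obs = f_src √((1+β)/(1−β))
= 247 × √(1.7020/0.29800) = 247 × 2.3899 = 590 GHz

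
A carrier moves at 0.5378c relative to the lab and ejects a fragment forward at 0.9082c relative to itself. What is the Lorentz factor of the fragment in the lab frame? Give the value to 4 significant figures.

u_lab = (0.9082 + 0.5378)/(1 + 0.9082×0.5378) = 1.4460/1.488430 = 0.9714935
γ = 1/√(1 − 0.9714935²) = 4.218

γ ≈ 4.218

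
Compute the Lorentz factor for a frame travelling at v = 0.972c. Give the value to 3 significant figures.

γ = 1/√(1 − β²) = 1/√(1 − 0.972²) = 1/√(0.055216) = 4.26

γ ≈ 4.26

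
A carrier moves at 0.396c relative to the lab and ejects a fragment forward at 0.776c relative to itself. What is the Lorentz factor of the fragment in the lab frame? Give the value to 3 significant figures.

γ ≈ 2.26

u_lab = (0.776 + 0.396)/(1 + 0.776×0.396) = 1.172/1.30730 = 0.896507
γ = 1/√(1 − 0.896507²) = 2.26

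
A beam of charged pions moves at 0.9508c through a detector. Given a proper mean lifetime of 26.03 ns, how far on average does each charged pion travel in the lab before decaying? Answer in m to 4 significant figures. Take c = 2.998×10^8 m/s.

d ≈ 23.95 m

γ = 1/√(1 − 0.9508²) = 3.22783
Dilated lifetime: Δt = γτ₀ = 3.22783 × 26.03 ns = 84.0205 ns
d = vΔt = 0.9508c × 84.0205 ns = 2.85050×10^8 m/s × 8.40205×10^-8 s = 23.95 m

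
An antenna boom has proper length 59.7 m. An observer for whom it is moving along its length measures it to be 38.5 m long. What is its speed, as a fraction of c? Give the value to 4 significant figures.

β ≈ 0.7643

γ = L₀/L = 59.7/38.5 = 1.55065
β = √(1 − 1/γ²) = 0.7643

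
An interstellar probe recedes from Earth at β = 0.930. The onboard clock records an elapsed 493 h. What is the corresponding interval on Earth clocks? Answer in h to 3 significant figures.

Δt ≈ 1340 h

γ = 1/√(1 − 0.930²) = 2.7206
Time dilation: Δt = γτ₀ = 2.7206 × 493 h = 1340 h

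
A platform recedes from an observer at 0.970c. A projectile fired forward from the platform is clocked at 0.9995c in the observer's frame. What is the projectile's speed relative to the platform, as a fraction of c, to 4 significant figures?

Inverse velocity addition: u' = (u − v)/(1 − uv/c²)
= (0.9995 − 0.970)/(1 − 0.9995×0.970) = 0.02950/0.0304850 = 0.9677

u' ≈ 0.9677c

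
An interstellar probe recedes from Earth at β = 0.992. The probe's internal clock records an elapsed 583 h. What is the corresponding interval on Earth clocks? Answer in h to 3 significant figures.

Δt ≈ 4620 h

γ = 1/√(1 − 0.992²) = 7.9216
Time dilation: Δt = γτ₀ = 7.9216 × 583 h = 4620 h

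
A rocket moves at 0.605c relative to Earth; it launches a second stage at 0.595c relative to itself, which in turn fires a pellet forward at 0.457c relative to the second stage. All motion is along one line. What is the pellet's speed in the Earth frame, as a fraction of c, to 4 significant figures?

Compose boost 2: (0.595 + 0.605)/(1 + 0.595×0.605) = 1.200/1.35997 = 0.882369
Compose boost 3: (0.457 + 0.882369)/(1 + 0.457×0.882369) = 1.33937/1.40324 = 0.9545

u ≈ 0.9545c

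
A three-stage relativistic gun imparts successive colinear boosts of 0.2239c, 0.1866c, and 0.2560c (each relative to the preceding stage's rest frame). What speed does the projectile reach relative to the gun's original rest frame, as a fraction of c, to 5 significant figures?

u ≈ 0.59047c

Compose boost 2: (0.1866 + 0.2239)/(1 + 0.1866×0.2239) = 0.41050/1.041780 = 0.3940372
Compose boost 3: (0.2560 + 0.3940372)/(1 + 0.2560×0.3940372) = 0.6500372/1.100874 = 0.59047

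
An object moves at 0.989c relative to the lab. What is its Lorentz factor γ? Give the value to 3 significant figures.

γ = 1/√(1 − β²) = 1/√(1 − 0.989²) = 1/√(0.021879) = 6.76

γ ≈ 6.76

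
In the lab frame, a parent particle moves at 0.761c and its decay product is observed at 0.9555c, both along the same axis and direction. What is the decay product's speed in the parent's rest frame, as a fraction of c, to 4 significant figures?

u' ≈ 0.7128c

Inverse velocity addition: u' = (u − v)/(1 − uv/c²)
= (0.9555 − 0.761)/(1 − 0.9555×0.761) = 0.1945/0.272864 = 0.7128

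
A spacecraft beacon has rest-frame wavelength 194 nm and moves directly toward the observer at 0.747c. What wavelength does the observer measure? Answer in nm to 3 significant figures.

λ_obs ≈ 73.8 nm

Relativistic Doppler: λ_obs = λ_src √((1−β)/(1+β))
= 194 × √(0.25300/1.7470) = 194 × 0.38055 = 73.8 nm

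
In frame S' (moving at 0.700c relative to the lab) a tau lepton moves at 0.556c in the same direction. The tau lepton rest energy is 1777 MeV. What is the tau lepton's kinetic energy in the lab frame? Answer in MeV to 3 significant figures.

K ≈ 2380 MeV

u_lab = (0.556 + 0.700)/(1 + 0.556×0.700) = 0.904117
γ = 1/√(1 − 0.904117²) = 2.3404
K = (γ − 1)m₀c² = (2.3404 − 1) × 1777 = 1.3404 × 1777 = 2380 MeV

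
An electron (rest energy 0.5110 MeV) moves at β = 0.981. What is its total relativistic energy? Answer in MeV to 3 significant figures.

E ≈ 2.63 MeV

γ = 1/√(1 − 0.981²) = 5.1544
E = γm₀c² = 5.1544 × 0.5110 MeV = 2.63 MeV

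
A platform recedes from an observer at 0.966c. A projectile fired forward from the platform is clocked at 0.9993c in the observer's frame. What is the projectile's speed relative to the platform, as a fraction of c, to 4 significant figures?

u' ≈ 0.9603c

Inverse velocity addition: u' = (u − v)/(1 − uv/c²)
= (0.9993 − 0.966)/(1 − 0.9993×0.966) = 0.03330/0.0346762 = 0.9603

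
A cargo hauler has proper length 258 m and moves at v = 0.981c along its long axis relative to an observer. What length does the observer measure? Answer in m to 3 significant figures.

γ = 1/√(1 − 0.981²) = 5.1544
Length contraction: L = L₀/γ = 258/5.1544 = 50.1 m

L ≈ 50.1 m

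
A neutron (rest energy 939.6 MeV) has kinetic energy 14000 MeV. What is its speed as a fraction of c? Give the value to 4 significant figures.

γ = 1 + K/(m₀c²) = 1 + 14000/939.6 = 15.9000
β = √(1 − 1/γ²) = 0.9980

β ≈ 0.9980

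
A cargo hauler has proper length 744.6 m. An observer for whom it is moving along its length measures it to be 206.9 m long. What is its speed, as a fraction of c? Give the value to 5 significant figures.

γ = L₀/L = 744.6/206.9 = 3.598840
β = √(1 − 1/γ²) = 0.96062

β ≈ 0.96062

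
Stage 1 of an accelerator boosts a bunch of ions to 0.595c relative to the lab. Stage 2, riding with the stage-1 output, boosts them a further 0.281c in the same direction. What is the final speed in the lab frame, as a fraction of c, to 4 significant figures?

u ≈ 0.7505c

Compose boost 2: (0.281 + 0.595)/(1 + 0.281×0.595) = 0.8760/1.16719 = 0.7505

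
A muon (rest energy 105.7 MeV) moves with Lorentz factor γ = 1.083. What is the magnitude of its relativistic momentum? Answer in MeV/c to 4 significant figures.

p ≈ 43.95 MeV/c

β = √(1 − 1/γ²) = √(1 − 1/1.083²) = 0.383933
p = γβm₀c = 1.083 × 0.383933 × 105.7 MeV/c = 43.95 MeV/c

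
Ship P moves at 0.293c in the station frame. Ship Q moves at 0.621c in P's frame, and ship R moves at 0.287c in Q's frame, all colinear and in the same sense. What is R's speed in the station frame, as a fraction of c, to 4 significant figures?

u ≈ 0.8677c

Compose boost 2: (0.621 + 0.293)/(1 + 0.621×0.293) = 0.9140/1.18195 = 0.773296
Compose boost 3: (0.287 + 0.773296)/(1 + 0.287×0.773296) = 1.06030/1.22194 = 0.8677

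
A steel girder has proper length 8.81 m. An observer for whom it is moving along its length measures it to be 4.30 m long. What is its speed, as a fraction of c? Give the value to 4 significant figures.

γ = L₀/L = 8.81/4.30 = 2.04884
β = √(1 − 1/γ²) = 0.8728

β ≈ 0.8728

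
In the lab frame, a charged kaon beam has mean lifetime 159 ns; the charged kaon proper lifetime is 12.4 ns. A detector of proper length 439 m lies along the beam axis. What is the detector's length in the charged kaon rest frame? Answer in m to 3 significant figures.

Time dilation ⇒ γ = Δt/τ₀ = 159/12.4 = 12.823
Length contraction: L = L₀/γ = 439/12.823 = 34.2 m

L ≈ 34.2 m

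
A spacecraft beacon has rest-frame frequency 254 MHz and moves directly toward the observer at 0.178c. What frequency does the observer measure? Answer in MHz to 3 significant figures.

Relativistic Doppler: f_obs = f_src √((1+β)/(1−β))
= 254 × √(1.1780/0.82200) = 254 × 1.1971 = 304 MHz

f_obs ≈ 304 MHz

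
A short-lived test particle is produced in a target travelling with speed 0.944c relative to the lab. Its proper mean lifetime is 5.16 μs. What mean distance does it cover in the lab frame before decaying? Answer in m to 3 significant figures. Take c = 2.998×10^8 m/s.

d ≈ 4430 m

γ = 1/√(1 − 0.944²) = 3.0308
Dilated lifetime: Δt = γτ₀ = 3.0308 × 5.16 μs = 15.639 μs
d = vΔt = 0.944c × 15.639 μs = 2.8301×10^8 m/s × 1.5639×10^-5 s = 4430 m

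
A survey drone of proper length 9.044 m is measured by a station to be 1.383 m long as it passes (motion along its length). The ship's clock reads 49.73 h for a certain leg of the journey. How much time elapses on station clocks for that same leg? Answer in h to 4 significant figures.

Δt ≈ 325.2 h

Length contraction ⇒ γ = L₀/L = 9.044/1.383 = 6.53941
Time dilation: Δt = γτ₀ = 6.53941 × 49.73 h = 325.2 h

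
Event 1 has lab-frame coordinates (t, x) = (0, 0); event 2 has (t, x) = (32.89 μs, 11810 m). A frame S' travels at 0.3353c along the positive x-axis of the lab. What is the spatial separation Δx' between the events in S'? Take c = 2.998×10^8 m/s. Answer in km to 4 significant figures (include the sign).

Δx' ≈ 9.026 km

γ = 1/√(1 − 0.3353²) = 1.06145
Δx' = γ(Δx − vΔt) = 1.06145 × (11810 m − 0.3353×(2.998×10^8 m/s)×32.89×10^-6 s)
= 1.06145 × (8503.80 m) = 9.026 km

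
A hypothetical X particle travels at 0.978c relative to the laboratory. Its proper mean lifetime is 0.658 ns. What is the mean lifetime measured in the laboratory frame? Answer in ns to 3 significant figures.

Δt ≈ 3.15 ns

γ = 1/√(1 − 0.978²) = 4.7938
Time dilation: Δt = γτ₀ = 4.7938 × 0.658 ns = 3.15 ns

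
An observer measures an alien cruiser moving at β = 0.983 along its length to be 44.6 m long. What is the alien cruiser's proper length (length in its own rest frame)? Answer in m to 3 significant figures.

L₀ ≈ 243 m

γ = 1/√(1 − 0.983²) = 5.4465
L₀ = γL = 5.4465 × 44.6 = 243 m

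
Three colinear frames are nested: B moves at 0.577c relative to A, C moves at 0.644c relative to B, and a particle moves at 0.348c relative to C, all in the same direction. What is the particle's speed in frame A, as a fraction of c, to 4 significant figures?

Compose boost 2: (0.644 + 0.577)/(1 + 0.644×0.577) = 1.221/1.37159 = 0.890209
Compose boost 3: (0.348 + 0.890209)/(1 + 0.348×0.890209) = 1.23821/1.30979 = 0.9453

u ≈ 0.9453c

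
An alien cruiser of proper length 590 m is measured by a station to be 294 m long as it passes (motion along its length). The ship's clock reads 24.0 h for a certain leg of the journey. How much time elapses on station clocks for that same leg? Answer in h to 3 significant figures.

Length contraction ⇒ γ = L₀/L = 590/294 = 2.0068
Time dilation: Δt = γτ₀ = 2.0068 × 24.0 h = 48.2 h

Δt ≈ 48.2 h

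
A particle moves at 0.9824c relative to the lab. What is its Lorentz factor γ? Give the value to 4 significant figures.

γ = 1/√(1 − β²) = 1/√(1 − 0.9824²) = 1/√(0.0348902) = 5.354

γ ≈ 5.354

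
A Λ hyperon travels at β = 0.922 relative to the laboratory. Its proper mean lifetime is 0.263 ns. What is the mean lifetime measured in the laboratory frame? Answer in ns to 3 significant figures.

γ = 1/√(1 − 0.922²) = 2.5827
Time dilation: Δt = γτ₀ = 2.5827 × 0.263 ns = 0.679 ns

Δt ≈ 0.679 ns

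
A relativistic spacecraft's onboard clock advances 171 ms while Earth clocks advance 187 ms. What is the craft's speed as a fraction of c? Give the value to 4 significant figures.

β ≈ 0.4047

γ = Δt/τ₀ = 187/171 = 1.09357
β = √(1 − 1/γ²) = √(1 − 1/1.09357²) = 0.4047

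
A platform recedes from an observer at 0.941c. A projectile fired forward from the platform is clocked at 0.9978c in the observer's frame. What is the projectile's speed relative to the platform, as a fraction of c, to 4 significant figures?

Inverse velocity addition: u' = (u − v)/(1 − uv/c²)
= (0.9978 − 0.941)/(1 − 0.9978×0.941) = 0.05680/0.0610702 = 0.9301

u' ≈ 0.9301c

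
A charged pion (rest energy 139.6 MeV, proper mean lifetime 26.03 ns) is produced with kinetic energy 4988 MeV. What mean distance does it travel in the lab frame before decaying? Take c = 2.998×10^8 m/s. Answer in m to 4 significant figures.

d ≈ 286.5 m

γ = 1 + K/(m₀c²) = 1 + 4988/139.6 = 36.7307
β = √(1 − 1/γ²) = 0.999629
Dilated lifetime: γτ₀ = 36.7307 × 26.03 ns = 956.099 ns
d = βc·γτ₀ = 0.999629 × (2.998×10^8 m/s) × 9.56099×10^-7 s = 286.5 m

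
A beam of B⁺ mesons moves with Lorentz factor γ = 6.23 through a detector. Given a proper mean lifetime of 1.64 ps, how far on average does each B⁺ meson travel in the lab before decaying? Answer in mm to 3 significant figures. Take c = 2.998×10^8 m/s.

d ≈ 3.02 mm

β = √(1 − 1/γ²) = √(1 − 1/6.23²) = 0.98703
Dilated lifetime: Δt = γτ₀ = 6.23 × 1.64 ps = 10.217 ps
d = vΔt = 0.98703c × 10.217 ps = 2.9591×10^8 m/s × 1.0217×10^-11 s = 3.02 mm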